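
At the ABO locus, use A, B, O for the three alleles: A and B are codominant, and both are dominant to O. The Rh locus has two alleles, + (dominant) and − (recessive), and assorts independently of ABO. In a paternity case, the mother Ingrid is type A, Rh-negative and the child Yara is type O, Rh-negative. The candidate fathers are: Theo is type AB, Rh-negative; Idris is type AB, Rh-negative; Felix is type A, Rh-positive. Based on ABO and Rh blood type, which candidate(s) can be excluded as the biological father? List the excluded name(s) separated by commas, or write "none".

Theo, Idris

A candidate is excluded only if no genotype consistent with his phenotype could produce a type O, Rh-negative child with a type A, Rh-negative mother.
Theo (type AB, Rh-): no genotype consistent with that phenotype can produce a type-O Rh- child with a type-A mother.
Idris (type AB, Rh-): no genotype consistent with that phenotype can produce a type-O Rh- child with a type-A mother.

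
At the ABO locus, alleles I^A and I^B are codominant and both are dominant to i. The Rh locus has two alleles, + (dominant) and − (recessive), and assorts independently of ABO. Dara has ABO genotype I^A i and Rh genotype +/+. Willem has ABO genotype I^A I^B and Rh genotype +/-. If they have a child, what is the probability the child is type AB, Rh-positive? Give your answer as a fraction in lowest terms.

ABO cross I^A i × I^A I^B → offspring phenotypes: 1/2 A, 1/4 B, 1/4 AB.
Rh cross +/+ × +/- → 1 Rh+.
Independent loci: P(type AB, Rh-positive) = 1/4 × 1 = 1/4.

1/4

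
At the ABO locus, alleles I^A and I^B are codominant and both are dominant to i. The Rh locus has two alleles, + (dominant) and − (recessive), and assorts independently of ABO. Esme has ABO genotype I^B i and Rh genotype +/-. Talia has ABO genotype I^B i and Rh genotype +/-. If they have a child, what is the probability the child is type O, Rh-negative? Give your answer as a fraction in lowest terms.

1/16

ABO cross I^B i × I^B i → offspring phenotypes: 1/4 O, 3/4 B.
Rh cross +/- × +/- → 3/4 Rh+, 1/4 Rh-.
Independent loci: P(type O, Rh-negative) = 1/4 × 1/4 = 1/16.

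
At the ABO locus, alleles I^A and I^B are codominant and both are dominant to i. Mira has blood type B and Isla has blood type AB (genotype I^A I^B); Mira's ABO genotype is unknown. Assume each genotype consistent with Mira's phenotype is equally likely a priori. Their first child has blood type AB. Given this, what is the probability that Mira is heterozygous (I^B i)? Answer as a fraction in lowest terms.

1/3

Possible genotypes: Mira ∈ {I^B I^B, I^B i}; Isla ∈ {I^A I^B}.
Weight each parental genotype pair by prior × P(type-AB child):
  I^B I^B × I^A I^B: posterior weight 2/3.
  I^B i × I^A I^B: posterior weight 1/3.
Sum the posterior weight over pairs where Mira is I^B i: 1/3.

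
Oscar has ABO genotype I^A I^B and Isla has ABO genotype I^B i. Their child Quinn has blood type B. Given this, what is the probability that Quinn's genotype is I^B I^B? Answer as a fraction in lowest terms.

1/2

Cross I^A I^B × I^B i → 1/4 I^A I^B, 1/4 I^A i, 1/4 I^B I^B, 1/4 I^B i.
Type-B genotypes among offspring: I^B I^B (1/4), I^B i (1/4); total 1/2.
P(I^B I^B | type B) = (1/4) / (1/2) = 1/2.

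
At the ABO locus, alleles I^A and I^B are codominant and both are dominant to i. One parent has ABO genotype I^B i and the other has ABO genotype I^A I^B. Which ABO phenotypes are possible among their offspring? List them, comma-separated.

A, B, AB

Gametes from I^B i × I^A I^B give offspring ABO genotypes I^A I^B, I^A i, I^B I^B, I^B i, i.e. phenotypes A, B, AB.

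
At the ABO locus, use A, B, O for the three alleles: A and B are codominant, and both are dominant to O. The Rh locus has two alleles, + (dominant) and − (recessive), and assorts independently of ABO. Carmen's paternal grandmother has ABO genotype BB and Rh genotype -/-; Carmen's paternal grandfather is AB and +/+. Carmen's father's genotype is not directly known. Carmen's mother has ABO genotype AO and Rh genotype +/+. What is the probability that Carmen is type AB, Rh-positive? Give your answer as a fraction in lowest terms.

3/8

Carmen's father's ABO genotype from BB × AB: 1/2 AB, 1/2 BB.
Crossing each possibility with the mother AO and summing P(type AB): 1/2·1/4 + 1/2·1/2 = 3/8.
Similarly for Rh via the father's Rh distribution: P(Rh+) = 1.
Independent loci: 3/8 × 1 = 3/8.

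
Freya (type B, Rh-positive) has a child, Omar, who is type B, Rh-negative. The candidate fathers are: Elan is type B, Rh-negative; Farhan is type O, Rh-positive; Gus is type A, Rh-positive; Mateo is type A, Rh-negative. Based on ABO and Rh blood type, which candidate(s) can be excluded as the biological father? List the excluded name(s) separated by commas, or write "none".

A candidate is excluded only if no genotype consistent with his phenotype could produce a type B, Rh-negative child with a type B, Rh-positive mother.
Every candidate has at least one consistent genotype combination, so none can be excluded.

none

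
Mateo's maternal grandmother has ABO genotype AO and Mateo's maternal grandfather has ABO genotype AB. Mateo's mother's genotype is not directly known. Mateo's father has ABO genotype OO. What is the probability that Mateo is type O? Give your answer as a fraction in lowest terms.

Mateo's mother's ABO genotype from AO × AB: 1/4 AA, 1/4 AB, 1/4 AO, 1/4 BO.
Crossing each possibility with the father OO and summing P(type O): 1/4·0 + 1/4·0 + 1/4·1/2 + 1/4·1/2 = 1/4.

1/4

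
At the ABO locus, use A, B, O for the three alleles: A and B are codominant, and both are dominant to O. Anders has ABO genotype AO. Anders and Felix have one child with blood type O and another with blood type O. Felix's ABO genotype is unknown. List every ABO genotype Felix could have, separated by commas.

AO, BO, OO

For each candidate genotype of Felix, check whether crossing it with AO can produce every observed child phenotype.
  AA → possible child types {A} ✗
  AB → possible child types {A, B, AB} ✗
  AO → possible child types {O, A} ✓
  BB → possible child types {B, AB} ✗
  BO → possible child types {O, A, B, AB} ✓
  OO → possible child types {O, A} ✓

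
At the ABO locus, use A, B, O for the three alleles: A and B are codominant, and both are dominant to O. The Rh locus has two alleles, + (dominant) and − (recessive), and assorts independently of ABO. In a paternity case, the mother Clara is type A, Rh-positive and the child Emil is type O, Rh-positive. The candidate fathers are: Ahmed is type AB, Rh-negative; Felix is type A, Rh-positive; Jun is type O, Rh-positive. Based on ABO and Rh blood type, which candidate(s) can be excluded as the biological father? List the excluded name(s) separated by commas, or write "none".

Ahmed

A candidate is excluded only if no genotype consistent with his phenotype could produce a type O, Rh-positive child with a type A, Rh-positive mother.
Ahmed (type AB, Rh-): no genotype consistent with that phenotype can produce a type-O Rh+ child with a type-A mother.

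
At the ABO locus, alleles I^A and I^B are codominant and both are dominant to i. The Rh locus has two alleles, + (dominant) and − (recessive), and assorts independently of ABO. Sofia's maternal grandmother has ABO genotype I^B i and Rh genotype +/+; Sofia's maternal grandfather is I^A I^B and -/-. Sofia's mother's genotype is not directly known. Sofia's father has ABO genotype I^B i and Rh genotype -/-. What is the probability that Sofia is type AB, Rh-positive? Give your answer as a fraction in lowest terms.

1/16

Sofia's mother's ABO genotype from I^B i × I^A I^B: 1/4 I^A I^B, 1/4 I^A i, 1/4 I^B I^B, 1/4 I^B i.
Crossing each possibility with the father I^B i and summing P(type AB): 1/4·1/4 + 1/4·1/4 + 1/4·0 + 1/4·0 = 1/8.
Similarly for Rh via the mother's Rh distribution: P(Rh+) = 1/2.
Independent loci: 1/8 × 1/2 = 1/16.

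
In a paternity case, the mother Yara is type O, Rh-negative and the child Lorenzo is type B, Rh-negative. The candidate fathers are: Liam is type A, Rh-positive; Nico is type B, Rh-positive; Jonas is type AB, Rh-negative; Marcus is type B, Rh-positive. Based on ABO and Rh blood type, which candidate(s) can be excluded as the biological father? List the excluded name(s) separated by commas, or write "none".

A candidate is excluded only if no genotype consistent with his phenotype could produce a type B, Rh-negative child with a type O, Rh-negative mother.
Liam (type A, Rh+): no genotype consistent with that phenotype can produce a type-B Rh- child with a type-O mother.

Liam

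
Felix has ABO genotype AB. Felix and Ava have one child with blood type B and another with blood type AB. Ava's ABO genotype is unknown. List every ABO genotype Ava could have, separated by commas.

AB, AO, BB, BO

For each candidate genotype of Ava, check whether crossing it with AB can produce every observed child phenotype.
  AA → possible child types {A, AB} ✗
  AB → possible child types {A, B, AB} ✓
  AO → possible child types {A, B, AB} ✓
  BB → possible child types {B, AB} ✓
  BO → possible child types {A, B, AB} ✓
  OO → possible child types {A, B} ✗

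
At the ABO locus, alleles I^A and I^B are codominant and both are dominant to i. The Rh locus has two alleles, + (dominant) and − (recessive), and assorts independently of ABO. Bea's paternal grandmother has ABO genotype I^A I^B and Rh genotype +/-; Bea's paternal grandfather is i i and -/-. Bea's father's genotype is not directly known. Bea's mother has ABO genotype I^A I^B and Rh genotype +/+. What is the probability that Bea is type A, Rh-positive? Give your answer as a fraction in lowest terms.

3/8

Bea's father's ABO genotype from I^A I^B × i i: 1/2 I^A i, 1/2 I^B i.
Crossing each possibility with the mother I^A I^B and summing P(type A): 1/2·1/2 + 1/2·1/4 = 3/8.
Similarly for Rh via the father's Rh distribution: P(Rh+) = 1.
Independent loci: 3/8 × 1 = 3/8.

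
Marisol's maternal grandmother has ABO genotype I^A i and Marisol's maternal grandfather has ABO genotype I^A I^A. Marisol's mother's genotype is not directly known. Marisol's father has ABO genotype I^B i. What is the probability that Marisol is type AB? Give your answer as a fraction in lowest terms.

3/8

Marisol's mother's ABO genotype from I^A i × I^A I^A: 1/2 I^A I^A, 1/2 I^A i.
Crossing each possibility with the father I^B i and summing P(type AB): 1/2·1/2 + 1/2·1/4 = 3/8.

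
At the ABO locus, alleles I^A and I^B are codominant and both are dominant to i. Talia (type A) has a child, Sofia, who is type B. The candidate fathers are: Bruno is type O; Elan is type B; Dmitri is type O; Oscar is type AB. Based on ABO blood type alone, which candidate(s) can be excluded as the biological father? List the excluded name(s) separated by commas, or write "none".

A candidate is excluded only if no genotype consistent with his phenotype could produce a type B child with a type A mother.
Bruno (type O): no genotype consistent with that phenotype can produce a type-B child with a type-A mother.
Dmitri (type O): no genotype consistent with that phenotype can produce a type-B child with a type-A mother.

Bruno, Dmitri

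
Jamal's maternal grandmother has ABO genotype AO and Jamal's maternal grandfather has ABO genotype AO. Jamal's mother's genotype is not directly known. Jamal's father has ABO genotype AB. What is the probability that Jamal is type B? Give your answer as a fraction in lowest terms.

Jamal's mother's ABO genotype from AO × AO: 1/4 AA, 1/2 AO, 1/4 OO.
Crossing each possibility with the father AB and summing P(type B): 1/4·0 + 1/2·1/4 + 1/4·1/2 = 1/4.

1/4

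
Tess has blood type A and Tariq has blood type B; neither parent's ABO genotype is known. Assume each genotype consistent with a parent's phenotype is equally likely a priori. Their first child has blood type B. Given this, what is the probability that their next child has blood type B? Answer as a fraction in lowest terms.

5/12

Possible genotypes: Tess ∈ {I^A I^A, I^A i}; Tariq ∈ {I^B I^B, I^B i}.
Weight each parental genotype pair by prior × P(type-B child):
  I^A i × I^B I^B: posterior weight 2/3; P(next child type B) = 1/2.
  I^A i × I^B i: posterior weight 1/3; P(next child type B) = 1/4.
Weighted sum = 5/12.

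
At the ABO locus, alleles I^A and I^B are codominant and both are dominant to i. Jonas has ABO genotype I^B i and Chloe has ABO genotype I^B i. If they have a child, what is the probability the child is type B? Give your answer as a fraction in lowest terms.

ABO cross I^B i × I^B i → offspring phenotypes: 1/4 O, 3/4 B.
So P(type B) = 3/4.

3/4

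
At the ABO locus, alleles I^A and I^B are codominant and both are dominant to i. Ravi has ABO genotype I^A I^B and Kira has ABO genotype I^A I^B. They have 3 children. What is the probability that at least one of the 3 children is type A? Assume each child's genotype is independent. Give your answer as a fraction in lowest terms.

ABO cross I^A I^B × I^A I^B → 1/4 A, 1/4 B, 1/2 AB.
So P(type A) = 1/4 per child.
P(none) = (3/4)^3 = 27/64; P(at least one) = 1 − 27/64 = 37/64.

37/64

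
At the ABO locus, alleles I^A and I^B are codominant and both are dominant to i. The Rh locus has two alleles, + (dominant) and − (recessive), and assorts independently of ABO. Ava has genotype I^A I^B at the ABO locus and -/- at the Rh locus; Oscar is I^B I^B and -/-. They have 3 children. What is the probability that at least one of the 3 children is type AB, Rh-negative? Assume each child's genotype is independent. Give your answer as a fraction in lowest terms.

7/8

ABO cross I^A I^B × I^B I^B → 1/2 B, 1/2 AB.
Rh cross -/- × -/- → 1 Rh-; so P(type AB, Rh-negative) = 1/2 × 1 = 1/2 per child.
P(none) = (1/2)^3 = 1/8; P(at least one) = 1 − 1/8 = 7/8.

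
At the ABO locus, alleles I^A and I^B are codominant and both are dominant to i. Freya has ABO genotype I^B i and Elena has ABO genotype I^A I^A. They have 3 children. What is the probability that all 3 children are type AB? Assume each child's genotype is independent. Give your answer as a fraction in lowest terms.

1/8

ABO cross I^B i × I^A I^A → 1/2 A, 1/2 AB.
So P(type AB) = 1/2 per child.
All 3 independent: (1/2)^3 = 1/8.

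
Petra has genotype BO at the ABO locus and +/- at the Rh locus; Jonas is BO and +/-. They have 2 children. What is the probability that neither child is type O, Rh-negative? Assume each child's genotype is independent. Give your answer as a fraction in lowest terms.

225/256

ABO cross BO × BO → 1/4 O, 3/4 B.
Rh cross +/- × +/- → 3/4 Rh+, 1/4 Rh-; so P(type O, Rh-negative) = 1/4 × 1/4 = 1/16 per child.
P(not type O, Rh-negative) = 15/16 for one child; (15/16)^2 = 225/256.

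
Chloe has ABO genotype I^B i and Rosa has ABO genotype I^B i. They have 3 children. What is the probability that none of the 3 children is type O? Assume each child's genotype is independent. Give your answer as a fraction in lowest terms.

27/64

ABO cross I^B i × I^B i → 1/4 O, 3/4 B.
So P(type O) = 1/4 per child.
P(not type O) = 3/4 for one child; (3/4)^3 = 27/64.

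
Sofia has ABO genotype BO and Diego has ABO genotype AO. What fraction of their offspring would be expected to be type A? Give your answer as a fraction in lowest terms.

ABO cross BO × AO → offspring phenotypes: 1/4 O, 1/4 A, 1/4 B, 1/4 AB.
So P(type A) = 1/4.

1/4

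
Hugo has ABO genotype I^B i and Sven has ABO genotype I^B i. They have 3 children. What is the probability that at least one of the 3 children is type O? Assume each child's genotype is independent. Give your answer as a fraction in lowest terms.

ABO cross I^B i × I^B i → 1/4 O, 3/4 B.
So P(type O) = 1/4 per child.
P(none) = (3/4)^3 = 27/64; P(at least one) = 1 − 27/64 = 37/64.

37/64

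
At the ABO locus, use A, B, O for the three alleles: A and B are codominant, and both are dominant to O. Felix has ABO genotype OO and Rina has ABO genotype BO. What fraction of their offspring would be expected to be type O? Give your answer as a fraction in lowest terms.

1/2

ABO cross OO × BO → offspring phenotypes: 1/2 O, 1/2 B.
So P(type O) = 1/2.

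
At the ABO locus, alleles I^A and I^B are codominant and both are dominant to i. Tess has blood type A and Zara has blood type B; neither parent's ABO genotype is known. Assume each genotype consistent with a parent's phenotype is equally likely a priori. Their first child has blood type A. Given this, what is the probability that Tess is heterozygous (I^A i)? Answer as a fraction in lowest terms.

Possible genotypes: Tess ∈ {I^A I^A, I^A i}; Zara ∈ {I^B I^B, I^B i}.
Weight each parental genotype pair by prior × P(type-A child):
  I^A I^A × I^B i: posterior weight 2/3.
  I^A i × I^B i: posterior weight 1/3.
Sum the posterior weight over pairs where Tess is I^A i: 1/3.

1/3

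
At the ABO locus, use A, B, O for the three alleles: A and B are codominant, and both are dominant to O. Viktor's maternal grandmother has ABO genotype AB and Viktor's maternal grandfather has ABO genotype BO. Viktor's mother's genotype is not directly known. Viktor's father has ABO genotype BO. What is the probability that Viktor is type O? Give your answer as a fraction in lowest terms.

1/8

Viktor's mother's ABO genotype from AB × BO: 1/4 AB, 1/4 AO, 1/4 BB, 1/4 BO.
Crossing each possibility with the father BO and summing P(type O): 1/4·0 + 1/4·1/4 + 1/4·0 + 1/4·1/4 = 1/8.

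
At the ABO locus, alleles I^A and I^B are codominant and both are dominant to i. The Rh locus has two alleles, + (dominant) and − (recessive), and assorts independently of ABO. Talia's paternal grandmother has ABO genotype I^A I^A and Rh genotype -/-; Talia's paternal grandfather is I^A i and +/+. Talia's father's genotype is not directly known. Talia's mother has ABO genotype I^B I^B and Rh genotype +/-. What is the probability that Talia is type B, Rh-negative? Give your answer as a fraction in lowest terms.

Talia's father's ABO genotype from I^A I^A × I^A i: 1/2 I^A I^A, 1/2 I^A i.
Crossing each possibility with the mother I^B I^B and summing P(type B): 1/2·0 + 1/2·1/2 = 1/4.
Similarly for Rh via the father's Rh distribution: P(Rh-) = 1/4.
Independent loci: 1/4 × 1/4 = 1/16.

1/16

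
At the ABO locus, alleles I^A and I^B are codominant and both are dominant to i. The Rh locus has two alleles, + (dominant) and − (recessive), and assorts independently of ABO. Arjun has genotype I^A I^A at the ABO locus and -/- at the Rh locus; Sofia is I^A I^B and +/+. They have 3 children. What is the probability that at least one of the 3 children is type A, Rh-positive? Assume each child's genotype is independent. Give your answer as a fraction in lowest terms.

7/8

ABO cross I^A I^A × I^A I^B → 1/2 A, 1/2 AB.
Rh cross -/- × +/+ → 1 Rh+; so P(type A, Rh-positive) = 1/2 × 1 = 1/2 per child.
P(none) = (1/2)^3 = 1/8; P(at least one) = 1 − 1/8 = 7/8.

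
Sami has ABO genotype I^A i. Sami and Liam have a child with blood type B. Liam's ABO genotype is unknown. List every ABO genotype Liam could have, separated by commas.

For each candidate genotype of Liam, check whether crossing it with I^A i can produce every observed child phenotype.
  I^A I^A → possible child types {A} ✗
  I^A I^B → possible child types {A, B, AB} ✓
  I^A i → possible child types {O, A} ✗
  I^B I^B → possible child types {B, AB} ✓
  I^B i → possible child types {O, A, B, AB} ✓
  i i → possible child types {O, A} ✗

I^A I^B, I^B I^B, I^B i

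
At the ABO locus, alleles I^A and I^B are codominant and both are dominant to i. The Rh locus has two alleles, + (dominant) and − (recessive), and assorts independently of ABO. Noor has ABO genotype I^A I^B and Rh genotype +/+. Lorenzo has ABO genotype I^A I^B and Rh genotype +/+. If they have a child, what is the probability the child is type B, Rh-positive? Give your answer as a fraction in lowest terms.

ABO cross I^A I^B × I^A I^B → offspring phenotypes: 1/4 A, 1/4 B, 1/2 AB.
Rh cross +/+ × +/+ → 1 Rh+.
Independent loci: P(type B, Rh-positive) = 1/4 × 1 = 1/4.

1/4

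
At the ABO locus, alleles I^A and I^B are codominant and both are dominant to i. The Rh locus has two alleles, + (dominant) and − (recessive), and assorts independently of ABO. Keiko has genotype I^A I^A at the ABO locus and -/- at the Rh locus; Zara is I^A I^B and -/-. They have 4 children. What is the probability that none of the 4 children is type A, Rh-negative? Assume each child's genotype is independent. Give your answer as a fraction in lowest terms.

ABO cross I^A I^A × I^A I^B → 1/2 A, 1/2 AB.
Rh cross -/- × -/- → 1 Rh-; so P(type A, Rh-negative) = 1/2 × 1 = 1/2 per child.
P(not type A, Rh-negative) = 1/2 for one child; (1/2)^4 = 1/16.

1/16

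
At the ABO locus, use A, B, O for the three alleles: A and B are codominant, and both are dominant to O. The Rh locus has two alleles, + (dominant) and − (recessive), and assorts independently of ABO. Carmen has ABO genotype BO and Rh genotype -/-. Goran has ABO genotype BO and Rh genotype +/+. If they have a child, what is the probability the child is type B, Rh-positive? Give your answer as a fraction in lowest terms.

ABO cross BO × BO → offspring phenotypes: 1/4 O, 3/4 B.
Rh cross -/- × +/+ → 1 Rh+.
Independent loci: P(type B, Rh-positive) = 3/4 × 1 = 3/4.

3/4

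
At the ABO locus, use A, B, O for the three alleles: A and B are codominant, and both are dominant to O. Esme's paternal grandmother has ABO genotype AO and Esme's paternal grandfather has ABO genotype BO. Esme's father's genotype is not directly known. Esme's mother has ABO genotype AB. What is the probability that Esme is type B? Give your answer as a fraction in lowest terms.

Esme's father's ABO genotype from AO × BO: 1/4 AB, 1/4 AO, 1/4 BO, 1/4 OO.
Crossing each possibility with the mother AB and summing P(type B): 1/4·1/4 + 1/4·1/4 + 1/4·1/2 + 1/4·1/2 = 3/8.

3/8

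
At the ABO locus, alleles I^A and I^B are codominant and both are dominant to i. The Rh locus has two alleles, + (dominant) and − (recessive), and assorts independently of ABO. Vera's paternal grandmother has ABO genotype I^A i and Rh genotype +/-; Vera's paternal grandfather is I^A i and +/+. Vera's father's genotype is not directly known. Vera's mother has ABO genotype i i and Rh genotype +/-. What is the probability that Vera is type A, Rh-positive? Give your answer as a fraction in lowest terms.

7/16

Vera's father's ABO genotype from I^A i × I^A i: 1/4 I^A I^A, 1/2 I^A i, 1/4 i i.
Crossing each possibility with the mother i i and summing P(type A): 1/4·1 + 1/2·1/2 + 1/4·0 = 1/2.
Similarly for Rh via the father's Rh distribution: P(Rh+) = 7/8.
Independent loci: 1/2 × 7/8 = 7/16.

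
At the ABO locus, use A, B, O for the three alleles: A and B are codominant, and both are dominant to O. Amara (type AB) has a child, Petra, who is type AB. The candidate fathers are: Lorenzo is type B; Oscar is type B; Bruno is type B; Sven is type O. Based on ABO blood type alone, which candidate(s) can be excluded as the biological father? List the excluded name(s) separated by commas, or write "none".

Sven

A candidate is excluded only if no genotype consistent with his phenotype could produce a type AB child with a type AB mother.
Sven (type O): no genotype consistent with that phenotype can produce a type-AB child with a type-AB mother.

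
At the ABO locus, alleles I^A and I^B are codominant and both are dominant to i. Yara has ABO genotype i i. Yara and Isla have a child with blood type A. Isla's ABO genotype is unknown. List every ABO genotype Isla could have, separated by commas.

I^A I^A, I^A I^B, I^A i

For each candidate genotype of Isla, check whether crossing it with i i can produce every observed child phenotype.
  I^A I^A → possible child types {A} ✓
  I^A I^B → possible child types {A, B} ✓
  I^A i → possible child types {O, A} ✓
  I^B I^B → possible child types {B} ✗
  I^B i → possible child types {O, B} ✗
  i i → possible child types {O} ✗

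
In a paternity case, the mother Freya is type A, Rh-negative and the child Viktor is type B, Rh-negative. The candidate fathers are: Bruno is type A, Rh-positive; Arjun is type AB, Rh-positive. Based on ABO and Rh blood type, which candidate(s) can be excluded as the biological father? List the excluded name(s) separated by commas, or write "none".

Bruno

A candidate is excluded only if no genotype consistent with his phenotype could produce a type B, Rh-negative child with a type A, Rh-negative mother.
Bruno (type A, Rh+): no genotype consistent with that phenotype can produce a type-B Rh- child with a type-A mother.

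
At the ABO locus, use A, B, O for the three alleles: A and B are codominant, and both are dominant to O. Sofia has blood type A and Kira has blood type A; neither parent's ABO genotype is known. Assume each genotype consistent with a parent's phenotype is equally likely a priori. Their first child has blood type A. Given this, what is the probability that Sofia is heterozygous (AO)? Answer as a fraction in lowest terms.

Possible genotypes: Sofia ∈ {AA, AO}; Kira ∈ {AA, AO}.
Weight each parental genotype pair by prior × P(type-A child):
  AA × AA: posterior weight 4/15.
  AA × AO: posterior weight 4/15.
  AO × AA: posterior weight 4/15.
  AO × AO: posterior weight 1/5.
Sum the posterior weight over pairs where Sofia is AO: 7/15.

7/15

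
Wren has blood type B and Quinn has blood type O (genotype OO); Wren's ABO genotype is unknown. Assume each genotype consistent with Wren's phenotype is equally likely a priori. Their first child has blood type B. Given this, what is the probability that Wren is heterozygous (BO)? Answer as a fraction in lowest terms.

Possible genotypes: Wren ∈ {BB, BO}; Quinn ∈ {OO}.
Weight each parental genotype pair by prior × P(type-B child):
  BB × OO: posterior weight 2/3.
  BO × OO: posterior weight 1/3.
Sum the posterior weight over pairs where Wren is BO: 1/3.

1/3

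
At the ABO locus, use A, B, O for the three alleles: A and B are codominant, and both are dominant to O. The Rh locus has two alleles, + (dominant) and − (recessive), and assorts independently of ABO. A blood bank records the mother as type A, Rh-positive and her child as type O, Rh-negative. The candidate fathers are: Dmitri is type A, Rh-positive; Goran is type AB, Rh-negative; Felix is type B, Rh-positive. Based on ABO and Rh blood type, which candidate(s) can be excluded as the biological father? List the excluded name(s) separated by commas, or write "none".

Goran

A candidate is excluded only if no genotype consistent with his phenotype could produce a type O, Rh-negative child with a type A, Rh-positive mother.
Goran (type AB, Rh-): no genotype consistent with that phenotype can produce a type-O Rh- child with a type-A mother.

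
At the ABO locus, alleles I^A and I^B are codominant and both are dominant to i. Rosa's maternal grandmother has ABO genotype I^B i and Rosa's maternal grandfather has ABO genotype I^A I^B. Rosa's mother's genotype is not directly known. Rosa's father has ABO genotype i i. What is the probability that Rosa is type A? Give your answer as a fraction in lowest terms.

Rosa's mother's ABO genotype from I^B i × I^A I^B: 1/4 I^A I^B, 1/4 I^A i, 1/4 I^B I^B, 1/4 I^B i.
Crossing each possibility with the father i i and summing P(type A): 1/4·1/2 + 1/4·1/2 + 1/4·0 + 1/4·0 = 1/4.

1/4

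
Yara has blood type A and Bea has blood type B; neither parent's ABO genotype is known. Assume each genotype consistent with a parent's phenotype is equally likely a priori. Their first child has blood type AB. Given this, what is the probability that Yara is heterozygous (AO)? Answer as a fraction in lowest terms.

1/3

Possible genotypes: Yara ∈ {AA, AO}; Bea ∈ {BB, BO}.
Weight each parental genotype pair by prior × P(type-AB child):
  AA × BB: posterior weight 4/9.
  AA × BO: posterior weight 2/9.
  AO × BB: posterior weight 2/9.
  AO × BO: posterior weight 1/9.
Sum the posterior weight over pairs where Yara is AO: 1/3.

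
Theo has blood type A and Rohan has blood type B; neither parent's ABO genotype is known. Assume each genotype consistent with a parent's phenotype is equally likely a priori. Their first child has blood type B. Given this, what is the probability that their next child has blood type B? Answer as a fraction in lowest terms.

5/12

Possible genotypes: Theo ∈ {I^A I^A, I^A i}; Rohan ∈ {I^B I^B, I^B i}.
Weight each parental genotype pair by prior × P(type-B child):
  I^A i × I^B I^B: posterior weight 2/3; P(next child type B) = 1/2.
  I^A i × I^B i: posterior weight 1/3; P(next child type B) = 1/4.
Weighted sum = 5/12.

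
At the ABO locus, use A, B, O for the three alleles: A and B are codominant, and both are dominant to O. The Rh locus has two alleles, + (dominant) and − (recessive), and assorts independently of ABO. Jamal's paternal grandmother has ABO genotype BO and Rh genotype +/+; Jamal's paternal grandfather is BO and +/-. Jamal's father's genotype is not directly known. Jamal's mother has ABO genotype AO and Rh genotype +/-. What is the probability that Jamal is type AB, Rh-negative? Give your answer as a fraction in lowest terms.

1/32

Jamal's father's ABO genotype from BO × BO: 1/4 BB, 1/2 BO, 1/4 OO.
Crossing each possibility with the mother AO and summing P(type AB): 1/4·1/2 + 1/2·1/4 + 1/4·0 = 1/4.
Similarly for Rh via the father's Rh distribution: P(Rh-) = 1/8.
Independent loci: 1/4 × 1/8 = 1/32.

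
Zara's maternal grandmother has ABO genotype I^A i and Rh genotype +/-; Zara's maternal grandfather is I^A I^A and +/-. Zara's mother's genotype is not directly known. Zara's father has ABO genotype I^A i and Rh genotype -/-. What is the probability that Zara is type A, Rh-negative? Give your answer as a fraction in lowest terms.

Zara's mother's ABO genotype from I^A i × I^A I^A: 1/2 I^A I^A, 1/2 I^A i.
Crossing each possibility with the father I^A i and summing P(type A): 1/2·1 + 1/2·3/4 = 7/8.
Similarly for Rh via the mother's Rh distribution: P(Rh-) = 1/2.
Independent loci: 7/8 × 1/2 = 7/16.

7/16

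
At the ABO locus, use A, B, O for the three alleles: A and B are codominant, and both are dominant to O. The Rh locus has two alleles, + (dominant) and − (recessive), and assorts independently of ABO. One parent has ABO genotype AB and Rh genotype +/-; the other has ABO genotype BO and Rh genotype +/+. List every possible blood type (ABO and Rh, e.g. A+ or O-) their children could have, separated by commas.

A+, B+, AB+

Gametes from AB × BO give offspring ABO genotypes AB, AO, BB, BO, i.e. phenotypes A, B, AB.
Rh cross +/- × +/+ → phenotypes Rh+.
Combining independently: A+, B+, AB+.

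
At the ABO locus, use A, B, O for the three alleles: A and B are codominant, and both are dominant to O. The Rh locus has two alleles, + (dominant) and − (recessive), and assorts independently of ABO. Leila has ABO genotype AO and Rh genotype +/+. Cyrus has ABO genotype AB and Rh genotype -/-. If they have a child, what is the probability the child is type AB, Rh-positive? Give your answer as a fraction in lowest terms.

1/4

ABO cross AO × AB → offspring phenotypes: 1/2 A, 1/4 B, 1/4 AB.
Rh cross +/+ × -/- → 1 Rh+.
Independent loci: P(type AB, Rh-positive) = 1/4 × 1 = 1/4.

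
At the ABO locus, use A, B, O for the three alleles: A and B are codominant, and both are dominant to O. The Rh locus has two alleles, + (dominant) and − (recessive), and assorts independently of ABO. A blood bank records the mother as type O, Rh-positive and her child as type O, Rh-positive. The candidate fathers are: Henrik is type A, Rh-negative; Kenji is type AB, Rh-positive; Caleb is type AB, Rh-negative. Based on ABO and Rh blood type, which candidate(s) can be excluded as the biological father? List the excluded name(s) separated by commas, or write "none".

A candidate is excluded only if no genotype consistent with his phenotype could produce a type O, Rh-positive child with a type O, Rh-positive mother.
Kenji (type AB, Rh+): no genotype consistent with that phenotype can produce a type-O Rh+ child with a type-O mother.
Caleb (type AB, Rh-): no genotype consistent with that phenotype can produce a type-O Rh+ child with a type-O mother.

Kenji, Caleb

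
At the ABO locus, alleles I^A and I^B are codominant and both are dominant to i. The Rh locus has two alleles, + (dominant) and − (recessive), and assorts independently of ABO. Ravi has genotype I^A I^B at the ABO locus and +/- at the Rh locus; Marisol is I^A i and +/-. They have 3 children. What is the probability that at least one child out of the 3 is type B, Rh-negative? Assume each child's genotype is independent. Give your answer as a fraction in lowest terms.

ABO cross I^A I^B × I^A i → 1/2 A, 1/4 B, 1/4 AB.
Rh cross +/- × +/- → 3/4 Rh+, 1/4 Rh-; so P(type B, Rh-negative) = 1/4 × 1/4 = 1/16 per child.
P(none) = (15/16)^3 = 3375/4096; P(at least one) = 1 − 3375/4096 = 721/4096.

721/4096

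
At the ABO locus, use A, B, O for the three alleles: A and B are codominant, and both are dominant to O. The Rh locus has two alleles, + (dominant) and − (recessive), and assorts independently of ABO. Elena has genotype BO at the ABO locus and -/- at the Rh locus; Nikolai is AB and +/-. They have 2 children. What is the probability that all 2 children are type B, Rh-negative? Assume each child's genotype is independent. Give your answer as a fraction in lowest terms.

1/16

ABO cross BO × AB → 1/4 A, 1/2 B, 1/4 AB.
Rh cross -/- × +/- → 1/2 Rh+, 1/2 Rh-; so P(type B, Rh-negative) = 1/2 × 1/2 = 1/4 per child.
All 2 independent: (1/4)^2 = 1/16.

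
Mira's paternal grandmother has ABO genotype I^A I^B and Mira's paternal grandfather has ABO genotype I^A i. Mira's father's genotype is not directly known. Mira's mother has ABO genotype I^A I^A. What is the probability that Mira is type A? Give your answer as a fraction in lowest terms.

3/4

Mira's father's ABO genotype from I^A I^B × I^A i: 1/4 I^A I^A, 1/4 I^A I^B, 1/4 I^A i, 1/4 I^B i.
Crossing each possibility with the mother I^A I^A and summing P(type A): 1/4·1 + 1/4·1/2 + 1/4·1 + 1/4·1/2 = 3/4.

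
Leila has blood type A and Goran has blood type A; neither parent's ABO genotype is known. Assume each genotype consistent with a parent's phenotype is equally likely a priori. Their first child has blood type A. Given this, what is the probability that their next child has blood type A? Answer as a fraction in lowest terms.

Possible genotypes: Leila ∈ {AA, AO}; Goran ∈ {AA, AO}.
Weight each parental genotype pair by prior × P(type-A child):
  AA × AA: posterior weight 4/15; P(next child type A) = 1.
  AA × AO: posterior weight 4/15; P(next child type A) = 1.
  AO × AA: posterior weight 4/15; P(next child type A) = 1.
  AO × AO: posterior weight 1/5; P(next child type A) = 3/4.
Weighted sum = 19/20.

19/20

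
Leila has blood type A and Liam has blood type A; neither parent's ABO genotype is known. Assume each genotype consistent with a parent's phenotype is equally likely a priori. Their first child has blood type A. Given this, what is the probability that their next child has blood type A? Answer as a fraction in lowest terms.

Possible genotypes: Leila ∈ {I^A I^A, I^A i}; Liam ∈ {I^A I^A, I^A i}.
Weight each parental genotype pair by prior × P(type-A child):
  I^A I^A × I^A I^A: posterior weight 4/15; P(next child type A) = 1.
  I^A I^A × I^A i: posterior weight 4/15; P(next child type A) = 1.
  I^A i × I^A I^A: posterior weight 4/15; P(next child type A) = 1.
  I^A i × I^A i: posterior weight 1/5; P(next child type A) = 3/4.
Weighted sum = 19/20.

19/20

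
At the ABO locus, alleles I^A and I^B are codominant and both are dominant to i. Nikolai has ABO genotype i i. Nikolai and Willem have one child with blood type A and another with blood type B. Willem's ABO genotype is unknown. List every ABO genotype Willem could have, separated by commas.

For each candidate genotype of Willem, check whether crossing it with i i can produce every observed child phenotype.
  I^A I^A → possible child types {A} ✗
  I^A I^B → possible child types {A, B} ✓
  I^A i → possible child types {O, A} ✗
  I^B I^B → possible child types {B} ✗
  I^B i → possible child types {O, B} ✗
  i i → possible child types {O} ✗

I^A I^B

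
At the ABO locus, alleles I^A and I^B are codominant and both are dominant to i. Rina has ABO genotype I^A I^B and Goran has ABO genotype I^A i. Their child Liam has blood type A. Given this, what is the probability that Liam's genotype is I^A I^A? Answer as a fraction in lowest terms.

1/2

Cross I^A I^B × I^A i → 1/4 I^A I^A, 1/4 I^A I^B, 1/4 I^A i, 1/4 I^B i.
Type-A genotypes among offspring: I^A I^A (1/4), I^A i (1/4); total 1/2.
P(I^A I^A | type A) = (1/4) / (1/2) = 1/2.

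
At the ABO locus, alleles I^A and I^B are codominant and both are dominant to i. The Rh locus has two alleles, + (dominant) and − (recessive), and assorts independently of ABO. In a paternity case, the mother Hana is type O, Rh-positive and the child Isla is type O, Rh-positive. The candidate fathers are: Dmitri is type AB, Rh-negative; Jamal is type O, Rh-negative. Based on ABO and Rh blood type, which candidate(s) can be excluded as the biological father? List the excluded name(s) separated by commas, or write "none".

Dmitri

A candidate is excluded only if no genotype consistent with his phenotype could produce a type O, Rh-positive child with a type O, Rh-positive mother.
Dmitri (type AB, Rh-): no genotype consistent with that phenotype can produce a type-O Rh+ child with a type-O mother.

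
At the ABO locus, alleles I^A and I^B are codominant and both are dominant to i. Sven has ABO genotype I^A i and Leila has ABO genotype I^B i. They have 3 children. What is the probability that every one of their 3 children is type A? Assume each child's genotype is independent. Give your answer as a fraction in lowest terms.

1/64

ABO cross I^A i × I^B i → 1/4 O, 1/4 A, 1/4 B, 1/4 AB.
So P(type A) = 1/4 per child.
All 3 independent: (1/4)^3 = 1/64.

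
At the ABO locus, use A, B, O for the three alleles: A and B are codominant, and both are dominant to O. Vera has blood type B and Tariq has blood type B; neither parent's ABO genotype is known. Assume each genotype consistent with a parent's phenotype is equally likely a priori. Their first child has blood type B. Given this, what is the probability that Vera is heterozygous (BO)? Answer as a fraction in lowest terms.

Possible genotypes: Vera ∈ {BB, BO}; Tariq ∈ {BB, BO}.
Weight each parental genotype pair by prior × P(type-B child):
  BB × BB: posterior weight 4/15.
  BB × BO: posterior weight 4/15.
  BO × BB: posterior weight 4/15.
  BO × BO: posterior weight 1/5.
Sum the posterior weight over pairs where Vera is BO: 7/15.

7/15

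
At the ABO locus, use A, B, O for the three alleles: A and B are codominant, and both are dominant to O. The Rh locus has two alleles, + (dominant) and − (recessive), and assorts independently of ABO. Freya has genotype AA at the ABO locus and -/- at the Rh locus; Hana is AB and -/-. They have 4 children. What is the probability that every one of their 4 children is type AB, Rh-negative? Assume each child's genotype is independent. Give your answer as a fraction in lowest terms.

ABO cross AA × AB → 1/2 A, 1/2 AB.
Rh cross -/- × -/- → 1 Rh-; so P(type AB, Rh-negative) = 1/2 × 1 = 1/2 per child.
All 4 independent: (1/2)^4 = 1/16.

1/16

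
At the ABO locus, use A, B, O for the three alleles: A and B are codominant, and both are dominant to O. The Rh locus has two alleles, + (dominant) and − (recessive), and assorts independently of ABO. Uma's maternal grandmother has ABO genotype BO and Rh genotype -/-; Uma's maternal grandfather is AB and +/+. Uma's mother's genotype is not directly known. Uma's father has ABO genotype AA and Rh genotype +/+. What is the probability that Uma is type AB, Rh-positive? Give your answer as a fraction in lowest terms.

1/2

Uma's mother's ABO genotype from BO × AB: 1/4 AB, 1/4 AO, 1/4 BB, 1/4 BO.
Crossing each possibility with the father AA and summing P(type AB): 1/4·1/2 + 1/4·0 + 1/4·1 + 1/4·1/2 = 1/2.
Similarly for Rh via the mother's Rh distribution: P(Rh+) = 1.
Independent loci: 1/2 × 1 = 1/2.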